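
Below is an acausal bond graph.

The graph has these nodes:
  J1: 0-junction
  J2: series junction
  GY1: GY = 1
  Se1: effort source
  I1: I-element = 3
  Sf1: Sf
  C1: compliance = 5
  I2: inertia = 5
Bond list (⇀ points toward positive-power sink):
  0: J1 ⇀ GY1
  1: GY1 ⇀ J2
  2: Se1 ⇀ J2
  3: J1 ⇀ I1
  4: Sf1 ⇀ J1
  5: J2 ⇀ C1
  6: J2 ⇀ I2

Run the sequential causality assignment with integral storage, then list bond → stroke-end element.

β0 stroke at J1
β1 stroke at J2
β2 stroke at J2
β3 stroke at I1
β4 stroke at Sf1
β5 stroke at J2
β6 stroke at I2

#2 |J2  (source Se1 imposes e)
#4 |Sf1  (Sf1: flow source, stroke at near end)
#3 |I1  (I1 integral (f out))
#0 |J1  (J1 needs exactly one e-in)
#1 |J2  (GY GY1: same side as bond 0)
#5 |J2  (C1: C, integral causality)
#6 |I2  (J2 needs exactly one f-in)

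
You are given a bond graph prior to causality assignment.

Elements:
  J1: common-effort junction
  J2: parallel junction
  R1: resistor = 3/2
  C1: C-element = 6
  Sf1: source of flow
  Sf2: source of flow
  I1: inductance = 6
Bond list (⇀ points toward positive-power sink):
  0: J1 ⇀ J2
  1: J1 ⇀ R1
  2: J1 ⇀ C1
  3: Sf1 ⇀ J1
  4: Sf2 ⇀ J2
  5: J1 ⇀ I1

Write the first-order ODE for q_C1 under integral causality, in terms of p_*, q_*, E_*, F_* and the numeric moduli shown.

β3 →Sf1  (Sf1: flow source, stroke at near end)
β4 →Sf2  (source Sf2 imposes f)
β0 →J2  (closing 0-jn rule on J2)
β2 →J1  (C1: C, integral causality)
β1 →R1  (0-jn J1 has e-setter on 2)
β5 →I1  (J1: bond 2 brought effort, rest push out)

dq_C1/dt = F_Sf1 + F_Sf2 - p_I1/6 - q_C1/9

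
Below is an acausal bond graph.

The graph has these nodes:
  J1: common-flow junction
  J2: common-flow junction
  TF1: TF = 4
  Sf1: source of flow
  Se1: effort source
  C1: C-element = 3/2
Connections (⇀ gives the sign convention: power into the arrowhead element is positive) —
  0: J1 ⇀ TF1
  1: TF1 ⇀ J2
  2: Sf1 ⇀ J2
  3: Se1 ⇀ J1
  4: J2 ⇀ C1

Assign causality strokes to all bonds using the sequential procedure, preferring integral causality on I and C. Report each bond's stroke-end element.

bond 0 |TF1
bond 1 |J2
bond 2 |Sf1
bond 3 |J1
bond 4 |J2

b2 stroke at Sf1  (Sf1 fixes flow; stroke at Sf1)
b3 stroke at J1  (Se1: effort source, stroke at far end)
b0 stroke at TF1  (closing 1-jn rule on J1)
b1 stroke at J2  (J2: bond 2 brought flow, rest push out)
b4 stroke at J2  (J2: bond 2 brought flow, rest push out)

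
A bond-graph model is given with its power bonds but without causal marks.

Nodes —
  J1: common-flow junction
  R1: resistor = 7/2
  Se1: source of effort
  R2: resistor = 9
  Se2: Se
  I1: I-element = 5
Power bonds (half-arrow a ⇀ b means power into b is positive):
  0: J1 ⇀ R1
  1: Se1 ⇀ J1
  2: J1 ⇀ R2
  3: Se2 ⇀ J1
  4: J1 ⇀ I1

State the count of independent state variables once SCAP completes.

β1 stroke→J1  (Se1: effort source, stroke at far end)
β3 stroke→J1  (Se2 (Se) sets effort on bond)
β4 stroke→I1  (prefer integral on I1)
β0 stroke→J1  (J1: bond 4 brought flow, rest push out)
β2 stroke→J1  (J1: bond 4 brought flow, rest push out)

1  (I1 all integral)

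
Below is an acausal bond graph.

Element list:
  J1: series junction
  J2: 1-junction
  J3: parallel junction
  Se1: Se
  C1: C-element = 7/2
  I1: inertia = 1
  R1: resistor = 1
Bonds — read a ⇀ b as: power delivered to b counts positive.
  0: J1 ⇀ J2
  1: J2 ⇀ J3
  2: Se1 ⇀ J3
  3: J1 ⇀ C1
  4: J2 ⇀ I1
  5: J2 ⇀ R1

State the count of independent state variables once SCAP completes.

β2 →J3  (Se1: effort source, stroke at far end)
β1 →J2  (0-jn J3 has e-setter on 2)
β3 →J1  (C1: C, integral causality)
β0 →J2  (only one flow-in slot at J1)
β4 →I1  (prefer integral on I1)
β5 →J2  (J2: bond 4 brought flow, rest push out)

2  (C1, I1 all integral)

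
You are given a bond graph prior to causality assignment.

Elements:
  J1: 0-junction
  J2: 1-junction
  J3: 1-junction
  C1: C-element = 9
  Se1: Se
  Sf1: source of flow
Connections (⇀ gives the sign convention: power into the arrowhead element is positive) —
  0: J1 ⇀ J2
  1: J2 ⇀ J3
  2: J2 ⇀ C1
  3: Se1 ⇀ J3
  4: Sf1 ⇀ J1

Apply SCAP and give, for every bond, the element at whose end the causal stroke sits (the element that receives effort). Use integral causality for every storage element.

b0 stroke→J1
b1 stroke→J2
b2 stroke→J2
b3 stroke→J3
b4 stroke→Sf1

bond 3 |J3  (Se1 fixes effort; stroke away)
bond 4 |Sf1  (source Sf1 imposes f)
bond 0 |J1  (J1: last free bond brings effort in)
bond 1 |J2  (J2: bond 0 brought flow, rest push out)
bond 2 |J2  (J2 flow already set via bond 0)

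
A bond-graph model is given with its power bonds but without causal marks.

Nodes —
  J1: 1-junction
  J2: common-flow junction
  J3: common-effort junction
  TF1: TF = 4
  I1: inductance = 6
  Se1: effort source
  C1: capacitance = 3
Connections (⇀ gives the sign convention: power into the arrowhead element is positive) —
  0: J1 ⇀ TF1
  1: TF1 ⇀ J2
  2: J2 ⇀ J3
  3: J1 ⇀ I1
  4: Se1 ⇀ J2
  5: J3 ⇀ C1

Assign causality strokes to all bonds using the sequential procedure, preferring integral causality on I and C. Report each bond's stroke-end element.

β0 stroke at J1
β1 stroke at TF1
β2 stroke at J2
β3 stroke at I1
β4 stroke at J2
β5 stroke at J3

#4 stroke→J2  (Se1: effort source, stroke at far end)
#3 stroke→I1  (I1 outputs flow p/I1)
#0 stroke→J1  (1-jn J1 has f-setter on 3)
#1 stroke→TF1  (TF1: transformer flips bond 0)
#2 stroke→J2  (1-jn J2 has f-setter on 1)
#5 stroke→J3  (J3 needs exactly one e-in)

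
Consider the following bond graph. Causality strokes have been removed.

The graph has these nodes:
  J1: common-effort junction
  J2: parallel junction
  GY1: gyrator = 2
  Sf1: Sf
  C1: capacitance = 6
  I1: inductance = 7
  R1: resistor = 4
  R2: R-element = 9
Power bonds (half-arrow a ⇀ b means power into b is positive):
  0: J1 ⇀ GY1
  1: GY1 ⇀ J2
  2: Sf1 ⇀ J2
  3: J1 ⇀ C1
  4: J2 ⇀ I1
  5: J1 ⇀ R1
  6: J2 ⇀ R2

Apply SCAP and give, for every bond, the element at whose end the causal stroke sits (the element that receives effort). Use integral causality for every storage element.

bond 2 →Sf1  (Sf1 fixes flow; stroke at Sf1)
bond 3 →J1  (C1 integral (e out))
bond 0 →GY1  (J1 effort already set via bond 3)
bond 5 →R1  (common-e at J1 fixed by 3)
bond 1 →GY1  (GY1 both-in/both-out from 0)
bond 4 →I1  (I1: I, integral causality)
bond 6 →J2  (closing 0-jn rule on J2)

β0 →GY1
β1 →GY1
β2 →Sf1
β3 →J1
β4 →I1
β5 →R1
β6 →J2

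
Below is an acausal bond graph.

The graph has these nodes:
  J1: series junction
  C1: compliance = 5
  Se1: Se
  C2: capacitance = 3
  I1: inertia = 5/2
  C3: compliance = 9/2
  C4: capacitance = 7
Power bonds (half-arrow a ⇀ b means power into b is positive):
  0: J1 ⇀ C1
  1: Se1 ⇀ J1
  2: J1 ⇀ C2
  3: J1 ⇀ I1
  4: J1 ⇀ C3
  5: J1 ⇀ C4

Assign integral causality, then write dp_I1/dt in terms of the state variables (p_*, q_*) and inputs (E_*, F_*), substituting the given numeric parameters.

b1 stroke at J1  (source Se1 imposes e)
b0 stroke at J1  (C1: C, integral causality)
b2 stroke at J1  (prefer integral on C2)
b3 stroke at I1  (prefer integral on I1)
b4 stroke at J1  (J1: bond 3 brought flow, rest push out)
b5 stroke at J1  (common-f at J1 fixed by 3)

dp_I1/dt = E_Se1 - q_C1/5 - q_C2/3 - 2*q_C3/9 - q_C4/7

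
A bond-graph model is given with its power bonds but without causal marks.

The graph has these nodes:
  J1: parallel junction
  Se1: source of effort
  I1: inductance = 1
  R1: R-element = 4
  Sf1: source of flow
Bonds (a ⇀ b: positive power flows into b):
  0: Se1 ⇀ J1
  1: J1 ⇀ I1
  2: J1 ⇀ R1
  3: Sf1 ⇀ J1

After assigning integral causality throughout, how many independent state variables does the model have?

bond 0 stroke at J1  (Se1 (Se) sets effort on bond)
bond 3 stroke at Sf1  (source Sf1 imposes f)
bond 1 stroke at I1  (J1 effort already set via bond 0)
bond 2 stroke at R1  (common-e at J1 fixed by 0)

1  (I1 all integral)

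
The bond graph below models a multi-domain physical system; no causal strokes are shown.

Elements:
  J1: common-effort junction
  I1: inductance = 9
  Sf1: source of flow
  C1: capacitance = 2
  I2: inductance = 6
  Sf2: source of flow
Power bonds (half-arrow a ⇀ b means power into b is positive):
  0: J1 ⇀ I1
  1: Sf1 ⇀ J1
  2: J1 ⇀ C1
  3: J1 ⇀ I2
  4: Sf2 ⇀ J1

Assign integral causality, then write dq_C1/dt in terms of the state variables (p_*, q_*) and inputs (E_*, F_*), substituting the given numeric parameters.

dq_C1/dt = F_Sf1 + F_Sf2 - p_I1/9 - p_I2/6

bond 1 |Sf1  (Sf1 fixes flow; stroke at Sf1)
bond 4 |Sf2  (Sf2 fixes flow; stroke at Sf2)
bond 0 |I1  (I1: I, integral causality)
bond 2 |J1  (C1: C, integral causality)
bond 3 |I2  (J1 effort already set via bond 2)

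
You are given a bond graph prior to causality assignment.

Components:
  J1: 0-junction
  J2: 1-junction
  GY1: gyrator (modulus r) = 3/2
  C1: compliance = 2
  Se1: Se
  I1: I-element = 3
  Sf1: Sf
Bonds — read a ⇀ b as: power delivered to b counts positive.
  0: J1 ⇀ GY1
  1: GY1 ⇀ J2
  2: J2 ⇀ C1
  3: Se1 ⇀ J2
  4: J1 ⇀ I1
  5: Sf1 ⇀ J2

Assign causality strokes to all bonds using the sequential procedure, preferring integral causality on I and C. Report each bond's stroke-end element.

bond 3 stroke at J2  (Se1 fixes effort; stroke away)
bond 5 stroke at Sf1  (Sf1 (Sf) sets flow on bond)
bond 1 stroke at J2  (common-f at J2 fixed by 5)
bond 2 stroke at J2  (common-f at J2 fixed by 5)
bond 0 stroke at J1  (through GY1, causality inverts; strokes same side of GY1)
bond 4 stroke at I1  (J1: bond 0 brought effort, rest push out)

b0 stroke at J1
b1 stroke at J2
b2 stroke at J2
b3 stroke at J2
b4 stroke at I1
b5 stroke at Sf1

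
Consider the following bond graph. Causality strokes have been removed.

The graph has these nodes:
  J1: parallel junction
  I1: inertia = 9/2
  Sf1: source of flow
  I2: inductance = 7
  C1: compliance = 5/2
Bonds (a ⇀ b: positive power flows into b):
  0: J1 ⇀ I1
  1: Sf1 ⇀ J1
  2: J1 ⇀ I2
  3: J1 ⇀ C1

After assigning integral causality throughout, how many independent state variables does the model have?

3  (C1, I1, I2 all integral)

β1 |Sf1  (Sf1 (Sf) sets flow on bond)
β0 |I1  (I1 integral (f out))
β2 |I2  (I2 integral (f out))
β3 |J1  (J1 needs exactly one e-in)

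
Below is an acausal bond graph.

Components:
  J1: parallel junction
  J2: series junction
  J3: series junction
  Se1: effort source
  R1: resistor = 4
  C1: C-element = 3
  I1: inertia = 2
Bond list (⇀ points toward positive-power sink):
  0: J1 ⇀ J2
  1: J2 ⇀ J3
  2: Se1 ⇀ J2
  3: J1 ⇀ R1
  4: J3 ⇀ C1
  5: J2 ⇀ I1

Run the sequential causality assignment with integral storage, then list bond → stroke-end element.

#2 |J2  (source Se1 imposes e)
#4 |J3  (C1 integral (e out))
#1 |J2  (closing 1-jn rule on J3)
#5 |I1  (I1: I, integral causality)
#0 |J2  (1-jn J2 has f-setter on 5)
#3 |J1  (only one effort-in slot at J1)

b0 |J2
b1 |J2
b2 |J2
b3 |J1
b4 |J3
b5 |I1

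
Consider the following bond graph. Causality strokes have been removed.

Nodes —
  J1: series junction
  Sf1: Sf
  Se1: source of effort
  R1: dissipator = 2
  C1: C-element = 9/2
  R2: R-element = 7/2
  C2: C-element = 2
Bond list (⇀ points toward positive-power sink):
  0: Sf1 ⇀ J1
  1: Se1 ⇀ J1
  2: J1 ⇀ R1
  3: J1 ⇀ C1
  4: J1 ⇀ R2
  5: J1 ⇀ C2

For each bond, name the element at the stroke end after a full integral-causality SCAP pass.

#0 stroke→Sf1  (Sf1 (Sf) sets flow on bond)
#1 stroke→J1  (source Se1 imposes e)
#2 stroke→J1  (1-jn J1 has f-setter on 0)
#3 stroke→J1  (J1 flow already set via bond 0)
#4 stroke→J1  (1-jn J1 has f-setter on 0)
#5 stroke→J1  (J1 flow already set via bond 0)

β0 stroke→Sf1
β1 stroke→J1
β2 stroke→J1
β3 stroke→J1
β4 stroke→J1
β5 stroke→J1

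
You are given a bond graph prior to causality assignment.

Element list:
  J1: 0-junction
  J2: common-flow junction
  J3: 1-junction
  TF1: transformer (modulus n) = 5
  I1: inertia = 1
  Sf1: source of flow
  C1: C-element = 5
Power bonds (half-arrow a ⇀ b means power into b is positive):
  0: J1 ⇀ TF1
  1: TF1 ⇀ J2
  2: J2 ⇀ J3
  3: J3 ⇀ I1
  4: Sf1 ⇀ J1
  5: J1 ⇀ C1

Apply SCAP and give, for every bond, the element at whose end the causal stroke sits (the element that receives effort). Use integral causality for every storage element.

bond 4 →Sf1  (Sf1: flow source, stroke at near end)
bond 3 →I1  (I1 integral (f out))
bond 2 →J3  (J3 flow already set via bond 3)
bond 1 →J2  (1-jn J2 has f-setter on 2)
bond 0 →TF1  (TF1 one-in-one-out from 1)
bond 5 →J1  (only one effort-in slot at J1)

bond 0 →TF1
bond 1 →J2
bond 2 →J3
bond 3 →I1
bond 4 →Sf1
bond 5 →J1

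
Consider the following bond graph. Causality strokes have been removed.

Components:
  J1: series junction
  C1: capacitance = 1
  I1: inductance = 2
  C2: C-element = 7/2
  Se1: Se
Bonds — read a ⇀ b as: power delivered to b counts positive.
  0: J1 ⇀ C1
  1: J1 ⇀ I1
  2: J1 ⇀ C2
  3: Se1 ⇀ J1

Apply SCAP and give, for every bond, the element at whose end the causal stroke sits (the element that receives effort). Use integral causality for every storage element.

b0 stroke→J1
b1 stroke→I1
b2 stroke→J1
b3 stroke→J1

β3 stroke→J1  (source Se1 imposes e)
β0 stroke→J1  (C1: C, integral causality)
β1 stroke→I1  (prefer integral on I1)
β2 stroke→J1  (J1 flow already set via bond 1)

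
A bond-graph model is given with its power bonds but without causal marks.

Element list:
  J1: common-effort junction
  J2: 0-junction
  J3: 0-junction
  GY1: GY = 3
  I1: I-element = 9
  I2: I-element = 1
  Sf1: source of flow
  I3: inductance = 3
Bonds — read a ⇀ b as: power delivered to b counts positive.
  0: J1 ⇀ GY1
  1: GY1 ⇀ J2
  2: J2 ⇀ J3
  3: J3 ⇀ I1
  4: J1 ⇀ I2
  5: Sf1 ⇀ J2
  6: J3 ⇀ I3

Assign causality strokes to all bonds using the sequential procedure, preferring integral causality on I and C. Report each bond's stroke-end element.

b5 →Sf1  (Sf1 (Sf) sets flow on bond)
b3 →I1  (prefer integral on I1)
b4 →I2  (I2: I, integral causality)
b0 →J1  (closing 0-jn rule on J1)
b1 →J2  (GY1: gyrator matches bond 0)
b2 →J3  (common-e at J2 fixed by 1)
b6 →I3  (J3: bond 2 brought effort, rest push out)

bond 0 |J1
bond 1 |J2
bond 2 |J3
bond 3 |I1
bond 4 |I2
bond 5 |Sf1
bond 6 |I3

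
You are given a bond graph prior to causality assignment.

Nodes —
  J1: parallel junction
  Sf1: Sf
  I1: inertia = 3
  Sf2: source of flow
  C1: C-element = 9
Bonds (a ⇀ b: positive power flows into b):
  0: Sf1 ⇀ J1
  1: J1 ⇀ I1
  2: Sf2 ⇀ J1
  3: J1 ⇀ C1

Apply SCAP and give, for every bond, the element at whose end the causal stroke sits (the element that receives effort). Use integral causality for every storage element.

bond 0 stroke→Sf1  (Sf1: flow source, stroke at near end)
bond 2 stroke→Sf2  (Sf2 fixes flow; stroke at Sf2)
bond 1 stroke→I1  (I1: I, integral causality)
bond 3 stroke→J1  (J1: last free bond brings effort in)

#0 →Sf1
#1 →I1
#2 →Sf2
#3 →J1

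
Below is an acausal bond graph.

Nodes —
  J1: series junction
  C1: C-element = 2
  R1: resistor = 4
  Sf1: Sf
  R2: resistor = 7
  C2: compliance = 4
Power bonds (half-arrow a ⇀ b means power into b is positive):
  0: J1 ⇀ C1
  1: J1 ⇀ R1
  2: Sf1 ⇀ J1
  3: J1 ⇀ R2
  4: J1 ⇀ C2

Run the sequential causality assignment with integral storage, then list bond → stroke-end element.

bond 2 |Sf1  (Sf1 (Sf) sets flow on bond)
bond 0 |J1  (J1: bond 2 brought flow, rest push out)
bond 1 |J1  (1-jn J1 has f-setter on 2)
bond 3 |J1  (common-f at J1 fixed by 2)
bond 4 |J1  (1-jn J1 has f-setter on 2)

b0 stroke→J1
b1 stroke→J1
b2 stroke→Sf1
b3 stroke→J1
b4 stroke→J1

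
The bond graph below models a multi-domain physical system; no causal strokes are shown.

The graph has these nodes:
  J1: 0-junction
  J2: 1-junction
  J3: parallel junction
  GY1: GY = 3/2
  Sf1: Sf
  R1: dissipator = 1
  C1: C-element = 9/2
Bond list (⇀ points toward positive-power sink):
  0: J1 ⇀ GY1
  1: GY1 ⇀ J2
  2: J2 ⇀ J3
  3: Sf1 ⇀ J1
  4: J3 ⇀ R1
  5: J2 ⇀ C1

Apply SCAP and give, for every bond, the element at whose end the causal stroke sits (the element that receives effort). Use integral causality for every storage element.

#3 |Sf1  (Sf1 fixes flow; stroke at Sf1)
#0 |J1  (J1: last free bond brings effort in)
#1 |J2  (through GY1, causality inverts; strokes same side of GY1)
#5 |J2  (C1 outputs effort q/C1)
#2 |J3  (J2 needs exactly one f-in)
#4 |R1  (common-e at J3 fixed by 2)

b0 →J1
b1 →J2
b2 →J3
b3 →Sf1
b4 →R1
b5 →J2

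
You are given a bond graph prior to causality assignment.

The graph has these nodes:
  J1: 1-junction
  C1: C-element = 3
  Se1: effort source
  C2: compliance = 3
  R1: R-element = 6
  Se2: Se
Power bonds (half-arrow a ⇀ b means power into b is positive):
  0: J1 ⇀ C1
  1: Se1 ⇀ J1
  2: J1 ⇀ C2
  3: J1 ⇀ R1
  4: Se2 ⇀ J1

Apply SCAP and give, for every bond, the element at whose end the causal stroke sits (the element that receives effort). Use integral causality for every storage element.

bond 0 stroke→J1
bond 1 stroke→J1
bond 2 stroke→J1
bond 3 stroke→R1
bond 4 stroke→J1

bond 1 stroke→J1  (source Se1 imposes e)
bond 4 stroke→J1  (source Se2 imposes e)
bond 0 stroke→J1  (prefer integral on C1)
bond 2 stroke→J1  (C2 outputs effort q/C2)
bond 3 stroke→R1  (only one flow-in slot at J1)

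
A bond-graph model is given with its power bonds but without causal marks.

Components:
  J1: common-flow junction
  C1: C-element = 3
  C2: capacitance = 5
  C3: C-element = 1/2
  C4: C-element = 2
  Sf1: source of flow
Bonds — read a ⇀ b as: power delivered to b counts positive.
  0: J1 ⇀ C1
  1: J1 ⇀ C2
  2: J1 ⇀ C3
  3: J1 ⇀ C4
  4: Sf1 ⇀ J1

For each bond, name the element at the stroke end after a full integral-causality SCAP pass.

β4 stroke at Sf1  (Sf1 (Sf) sets flow on bond)
β0 stroke at J1  (J1: bond 4 brought flow, rest push out)
β1 stroke at J1  (1-jn J1 has f-setter on 4)
β2 stroke at J1  (common-f at J1 fixed by 4)
β3 stroke at J1  (1-jn J1 has f-setter on 4)

β0 stroke at J1
β1 stroke at J1
β2 stroke at J1
β3 stroke at J1
β4 stroke at Sf1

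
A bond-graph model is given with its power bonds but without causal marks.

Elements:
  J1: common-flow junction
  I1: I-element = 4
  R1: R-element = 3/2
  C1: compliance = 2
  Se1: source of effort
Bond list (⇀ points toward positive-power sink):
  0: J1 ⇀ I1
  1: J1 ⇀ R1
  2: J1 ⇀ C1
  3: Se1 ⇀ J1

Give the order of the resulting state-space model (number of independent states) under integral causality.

2  (C1, I1 all integral)

#3 |J1  (Se1 (Se) sets effort on bond)
#0 |I1  (prefer integral on I1)
#1 |J1  (1-jn J1 has f-setter on 0)
#2 |J1  (common-f at J1 fixed by 0)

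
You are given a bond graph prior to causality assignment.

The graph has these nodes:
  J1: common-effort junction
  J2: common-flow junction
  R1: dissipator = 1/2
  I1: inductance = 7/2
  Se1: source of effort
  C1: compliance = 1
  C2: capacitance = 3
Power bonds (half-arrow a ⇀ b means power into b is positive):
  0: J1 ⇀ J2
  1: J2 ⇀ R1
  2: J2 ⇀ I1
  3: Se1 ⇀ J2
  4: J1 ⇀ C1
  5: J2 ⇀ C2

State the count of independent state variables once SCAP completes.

β3 |J2  (Se1 (Se) sets effort on bond)
β2 |I1  (prefer integral on I1)
β0 |J2  (J2 flow already set via bond 2)
β1 |J2  (common-f at J2 fixed by 2)
β5 |J2  (1-jn J2 has f-setter on 2)
β4 |J1  (J1 needs exactly one e-in)

3  (C1, C2, I1 all integral)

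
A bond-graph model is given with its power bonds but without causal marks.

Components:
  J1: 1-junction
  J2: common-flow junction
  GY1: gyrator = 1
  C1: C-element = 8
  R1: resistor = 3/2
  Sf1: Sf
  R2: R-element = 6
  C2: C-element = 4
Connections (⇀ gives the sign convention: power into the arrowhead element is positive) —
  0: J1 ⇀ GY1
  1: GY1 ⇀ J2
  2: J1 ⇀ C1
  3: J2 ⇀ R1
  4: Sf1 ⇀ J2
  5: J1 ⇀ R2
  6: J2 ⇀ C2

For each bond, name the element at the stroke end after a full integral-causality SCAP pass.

β0 →J1
β1 →J2
β2 →J1
β3 →J2
β4 →Sf1
β5 →R2
β6 →J2

β4 stroke→Sf1  (Sf1: flow source, stroke at near end)
β1 stroke→J2  (common-f at J2 fixed by 4)
β3 stroke→J2  (1-jn J2 has f-setter on 4)
β6 stroke→J2  (common-f at J2 fixed by 4)
β0 stroke→J1  (GY GY1: same side as bond 1)
β2 stroke→J1  (prefer integral on C1)
β5 stroke→R2  (closing 1-jn rule on J1)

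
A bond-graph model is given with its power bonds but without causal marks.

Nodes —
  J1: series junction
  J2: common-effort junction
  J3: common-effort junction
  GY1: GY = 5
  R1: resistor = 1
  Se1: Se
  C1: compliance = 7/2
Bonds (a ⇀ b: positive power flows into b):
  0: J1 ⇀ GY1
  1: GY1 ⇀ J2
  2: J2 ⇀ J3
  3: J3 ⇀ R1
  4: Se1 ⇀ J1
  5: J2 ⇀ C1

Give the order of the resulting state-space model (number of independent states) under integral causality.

1  (C1 all integral)

β4 stroke→J1  (Se1 (Se) sets effort on bond)
β0 stroke→GY1  (J1 needs exactly one f-in)
β1 stroke→GY1  (GY GY1: same side as bond 0)
β5 stroke→J2  (C1 outputs effort q/C1)
β2 stroke→J3  (J2: bond 5 brought effort, rest push out)
β3 stroke→R1  (common-e at J3 fixed by 2)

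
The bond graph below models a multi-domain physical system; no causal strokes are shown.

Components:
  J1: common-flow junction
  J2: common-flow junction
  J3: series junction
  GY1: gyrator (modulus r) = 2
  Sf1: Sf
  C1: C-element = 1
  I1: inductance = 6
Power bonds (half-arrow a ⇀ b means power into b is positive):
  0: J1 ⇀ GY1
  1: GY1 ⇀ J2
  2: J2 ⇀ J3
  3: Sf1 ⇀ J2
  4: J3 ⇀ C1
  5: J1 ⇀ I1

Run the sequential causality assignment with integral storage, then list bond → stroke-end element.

bond 3 |Sf1  (source Sf1 imposes f)
bond 1 |J2  (J2 flow already set via bond 3)
bond 2 |J2  (J2 flow already set via bond 3)
bond 4 |J3  (J3 flow already set via bond 2)
bond 0 |J1  (GY GY1: same side as bond 1)
bond 5 |I1  (J1: last free bond brings flow in)

bond 0 →J1
bond 1 →J2
bond 2 →J2
bond 3 →Sf1
bond 4 →J3
bond 5 →I1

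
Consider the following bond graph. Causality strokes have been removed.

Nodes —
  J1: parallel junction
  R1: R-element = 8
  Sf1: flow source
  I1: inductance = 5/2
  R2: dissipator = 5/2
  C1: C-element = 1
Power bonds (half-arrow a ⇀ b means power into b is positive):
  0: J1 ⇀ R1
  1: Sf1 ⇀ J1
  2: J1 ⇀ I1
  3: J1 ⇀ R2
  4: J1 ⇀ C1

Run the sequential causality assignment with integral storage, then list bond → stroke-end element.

b1 →Sf1  (Sf1: flow source, stroke at near end)
b2 →I1  (I1: I, integral causality)
b4 →J1  (prefer integral on C1)
b0 →R1  (0-jn J1 has e-setter on 4)
b3 →R2  (J1 effort already set via bond 4)

bond 0 |R1
bond 1 |Sf1
bond 2 |I1
bond 3 |R2
bond 4 |J1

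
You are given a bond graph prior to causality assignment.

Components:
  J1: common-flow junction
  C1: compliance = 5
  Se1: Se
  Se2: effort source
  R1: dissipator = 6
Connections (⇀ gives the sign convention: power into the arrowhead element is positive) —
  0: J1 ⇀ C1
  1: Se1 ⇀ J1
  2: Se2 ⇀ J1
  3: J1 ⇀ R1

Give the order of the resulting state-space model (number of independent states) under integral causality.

b1 stroke at J1  (Se1 fixes effort; stroke away)
b2 stroke at J1  (Se2 (Se) sets effort on bond)
b0 stroke at J1  (C1 outputs effort q/C1)
b3 stroke at R1  (J1: last free bond brings flow in)

1  (C1 all integral)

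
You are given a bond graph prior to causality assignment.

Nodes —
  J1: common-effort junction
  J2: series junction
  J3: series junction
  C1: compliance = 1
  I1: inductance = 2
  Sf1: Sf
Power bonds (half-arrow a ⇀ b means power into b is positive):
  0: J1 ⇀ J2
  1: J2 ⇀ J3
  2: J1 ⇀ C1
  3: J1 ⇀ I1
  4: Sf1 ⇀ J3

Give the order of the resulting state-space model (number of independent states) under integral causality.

2  (C1, I1 all integral)

bond 4 →Sf1  (source Sf1 imposes f)
bond 1 →J3  (common-f at J3 fixed by 4)
bond 0 →J2  (common-f at J2 fixed by 1)
bond 2 →J1  (C1 integral (e out))
bond 3 →I1  (common-e at J1 fixed by 2)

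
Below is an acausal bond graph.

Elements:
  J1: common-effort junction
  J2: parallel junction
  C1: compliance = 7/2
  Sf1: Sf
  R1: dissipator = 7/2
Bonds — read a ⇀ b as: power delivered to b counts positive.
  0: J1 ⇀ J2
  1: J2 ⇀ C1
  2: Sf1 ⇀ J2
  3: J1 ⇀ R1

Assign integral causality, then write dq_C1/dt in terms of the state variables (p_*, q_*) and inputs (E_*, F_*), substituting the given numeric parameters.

b2 |Sf1  (source Sf1 imposes f)
b1 |J2  (prefer integral on C1)
b0 |J1  (J2 effort already set via bond 1)
b3 |R1  (J1: bond 0 brought effort, rest push out)

dq_C1/dt = F_Sf1 - 4*q_C1/49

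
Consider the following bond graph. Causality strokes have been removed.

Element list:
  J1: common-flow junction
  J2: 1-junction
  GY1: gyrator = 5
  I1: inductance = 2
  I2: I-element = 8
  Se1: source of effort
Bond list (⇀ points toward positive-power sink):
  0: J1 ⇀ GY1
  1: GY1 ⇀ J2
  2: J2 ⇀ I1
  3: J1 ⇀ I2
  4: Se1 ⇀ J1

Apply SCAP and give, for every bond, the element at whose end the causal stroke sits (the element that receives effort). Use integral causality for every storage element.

β0 |J1
β1 |J2
β2 |I1
β3 |I2
β4 |J1

bond 4 |J1  (Se1 fixes effort; stroke away)
bond 2 |I1  (prefer integral on I1)
bond 1 |J2  (J2 flow already set via bond 2)
bond 0 |J1  (through GY1, causality inverts; strokes same side of GY1)
bond 3 |I2  (J1: last free bond brings flow in)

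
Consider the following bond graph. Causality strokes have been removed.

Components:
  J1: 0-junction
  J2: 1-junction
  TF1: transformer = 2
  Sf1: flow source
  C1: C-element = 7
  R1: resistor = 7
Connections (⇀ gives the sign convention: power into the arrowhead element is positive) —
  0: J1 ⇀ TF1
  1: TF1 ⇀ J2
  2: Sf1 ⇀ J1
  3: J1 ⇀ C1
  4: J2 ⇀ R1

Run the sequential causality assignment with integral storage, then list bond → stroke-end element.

b0 |TF1
b1 |J2
b2 |Sf1
b3 |J1
b4 |R1

b2 stroke→Sf1  (source Sf1 imposes f)
b3 stroke→J1  (prefer integral on C1)
b0 stroke→TF1  (common-e at J1 fixed by 3)
b1 stroke→J2  (TF1 one-in-one-out from 0)
b4 stroke→R1  (J2: last free bond brings flow in)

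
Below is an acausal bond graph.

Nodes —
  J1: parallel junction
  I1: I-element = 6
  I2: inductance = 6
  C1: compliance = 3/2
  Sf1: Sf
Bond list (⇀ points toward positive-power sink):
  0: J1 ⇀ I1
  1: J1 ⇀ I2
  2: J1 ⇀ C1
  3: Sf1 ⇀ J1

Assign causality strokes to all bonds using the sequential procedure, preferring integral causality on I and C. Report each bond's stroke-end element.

β0 stroke at I1
β1 stroke at I2
β2 stroke at J1
β3 stroke at Sf1

β3 →Sf1  (Sf1 (Sf) sets flow on bond)
β0 →I1  (I1: I, integral causality)
β1 →I2  (I2 integral (f out))
β2 →J1  (J1: last free bond brings effort in)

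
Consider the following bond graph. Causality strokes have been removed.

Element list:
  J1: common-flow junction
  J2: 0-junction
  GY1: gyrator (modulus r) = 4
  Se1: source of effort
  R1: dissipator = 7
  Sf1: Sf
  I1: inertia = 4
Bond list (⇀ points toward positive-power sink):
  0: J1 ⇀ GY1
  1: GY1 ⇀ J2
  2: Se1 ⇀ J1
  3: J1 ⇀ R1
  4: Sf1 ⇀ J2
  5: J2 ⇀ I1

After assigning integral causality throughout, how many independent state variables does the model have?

b2 |J1  (source Se1 imposes e)
b4 |Sf1  (source Sf1 imposes f)
b5 |I1  (I1 outputs flow p/I1)
b1 |J2  (only one effort-in slot at J2)
b0 |J1  (GY1: gyrator matches bond 1)
b3 |R1  (J1: last free bond brings flow in)

1  (I1 all integral)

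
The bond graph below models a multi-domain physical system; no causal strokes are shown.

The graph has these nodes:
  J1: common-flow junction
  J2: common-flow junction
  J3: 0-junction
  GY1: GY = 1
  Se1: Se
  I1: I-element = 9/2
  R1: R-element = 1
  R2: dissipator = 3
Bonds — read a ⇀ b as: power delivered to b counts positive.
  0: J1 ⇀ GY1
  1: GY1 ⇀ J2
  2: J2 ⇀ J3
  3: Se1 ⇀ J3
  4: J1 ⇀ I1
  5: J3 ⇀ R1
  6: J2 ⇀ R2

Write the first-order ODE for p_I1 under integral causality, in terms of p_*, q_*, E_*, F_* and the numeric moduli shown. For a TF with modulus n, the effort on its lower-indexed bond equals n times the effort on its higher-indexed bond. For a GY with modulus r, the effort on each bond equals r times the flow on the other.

dp_I1/dt = E_Se1/3 - 2*p_I1/27

b3 →J3  (Se1 (Se) sets effort on bond)
b2 →J2  (common-e at J3 fixed by 3)
b5 →R1  (J3 effort already set via bond 3)
b4 →I1  (I1 integral (f out))
b0 →J1  (common-f at J1 fixed by 4)
b1 →J2  (GY1 both-in/both-out from 0)
b6 →R2  (only one flow-in slot at J2)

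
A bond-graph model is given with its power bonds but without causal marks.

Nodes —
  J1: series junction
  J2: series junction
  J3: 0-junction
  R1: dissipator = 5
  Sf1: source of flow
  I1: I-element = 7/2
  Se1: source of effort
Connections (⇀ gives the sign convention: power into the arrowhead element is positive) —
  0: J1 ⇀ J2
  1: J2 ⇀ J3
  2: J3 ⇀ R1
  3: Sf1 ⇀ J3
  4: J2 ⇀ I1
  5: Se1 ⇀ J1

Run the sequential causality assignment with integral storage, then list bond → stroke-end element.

b0 →J2
b1 →J2
b2 →J3
b3 →Sf1
b4 →I1
b5 →J1

bond 3 stroke→Sf1  (source Sf1 imposes f)
bond 5 stroke→J1  (Se1 fixes effort; stroke away)
bond 0 stroke→J2  (J1: last free bond brings flow in)
bond 4 stroke→I1  (prefer integral on I1)
bond 1 stroke→J2  (1-jn J2 has f-setter on 4)
bond 2 stroke→J3  (closing 0-jn rule on J3)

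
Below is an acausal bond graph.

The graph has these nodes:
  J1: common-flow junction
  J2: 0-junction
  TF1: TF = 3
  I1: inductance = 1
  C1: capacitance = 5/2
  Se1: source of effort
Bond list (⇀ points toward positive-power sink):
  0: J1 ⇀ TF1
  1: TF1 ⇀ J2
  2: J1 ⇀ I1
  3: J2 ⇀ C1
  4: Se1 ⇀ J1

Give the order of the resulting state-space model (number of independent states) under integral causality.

2  (C1, I1 all integral)

b4 |J1  (Se1: effort source, stroke at far end)
b2 |I1  (I1: I, integral causality)
b0 |J1  (J1 flow already set via bond 2)
b1 |TF1  (TF1: transformer flips bond 0)
b3 |J2  (J2: last free bond brings effort in)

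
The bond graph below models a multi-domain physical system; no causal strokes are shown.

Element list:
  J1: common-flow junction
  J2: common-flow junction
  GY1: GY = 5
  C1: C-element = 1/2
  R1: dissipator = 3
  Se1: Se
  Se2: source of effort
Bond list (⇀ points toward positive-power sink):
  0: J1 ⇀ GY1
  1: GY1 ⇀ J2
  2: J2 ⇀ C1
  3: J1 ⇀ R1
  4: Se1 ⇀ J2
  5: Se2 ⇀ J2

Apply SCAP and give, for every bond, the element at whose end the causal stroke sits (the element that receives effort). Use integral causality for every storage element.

bond 4 stroke at J2  (Se1: effort source, stroke at far end)
bond 5 stroke at J2  (Se2 fixes effort; stroke away)
bond 2 stroke at J2  (C1: C, integral causality)
bond 1 stroke at GY1  (only one flow-in slot at J2)
bond 0 stroke at GY1  (GY1: gyrator matches bond 1)
bond 3 stroke at J1  (J1 flow already set via bond 0)

β0 stroke at GY1
β1 stroke at GY1
β2 stroke at J2
β3 stroke at J1
β4 stroke at J2
β5 stroke at J2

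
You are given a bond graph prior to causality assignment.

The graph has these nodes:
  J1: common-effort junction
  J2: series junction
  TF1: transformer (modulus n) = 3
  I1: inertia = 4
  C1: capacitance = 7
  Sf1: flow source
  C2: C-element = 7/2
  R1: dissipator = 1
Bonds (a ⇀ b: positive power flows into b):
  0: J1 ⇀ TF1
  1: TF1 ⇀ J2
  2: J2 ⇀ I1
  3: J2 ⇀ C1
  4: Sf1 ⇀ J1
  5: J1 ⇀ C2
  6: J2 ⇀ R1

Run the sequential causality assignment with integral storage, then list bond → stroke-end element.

β0 stroke at TF1
β1 stroke at J2
β2 stroke at I1
β3 stroke at J2
β4 stroke at Sf1
β5 stroke at J1
β6 stroke at J2

#4 →Sf1  (source Sf1 imposes f)
#2 →I1  (I1: I, integral causality)
#1 →J2  (J2 flow already set via bond 2)
#3 →J2  (1-jn J2 has f-setter on 2)
#6 →J2  (J2 flow already set via bond 2)
#0 →TF1  (through TF1, causality passes straight; one stroke at TF1)
#5 →J1  (closing 0-jn rule on J1)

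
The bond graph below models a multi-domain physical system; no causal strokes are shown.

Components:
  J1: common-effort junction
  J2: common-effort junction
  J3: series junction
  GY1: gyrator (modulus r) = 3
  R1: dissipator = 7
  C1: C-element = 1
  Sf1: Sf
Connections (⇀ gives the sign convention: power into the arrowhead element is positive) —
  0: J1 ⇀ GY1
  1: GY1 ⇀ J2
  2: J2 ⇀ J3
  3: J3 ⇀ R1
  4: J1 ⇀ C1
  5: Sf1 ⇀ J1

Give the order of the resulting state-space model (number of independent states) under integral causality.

1  (C1 all integral)

#5 →Sf1  (Sf1: flow source, stroke at near end)
#4 →J1  (C1 integral (e out))
#0 →GY1  (J1: bond 4 brought effort, rest push out)
#1 →GY1  (through GY1, causality inverts; strokes same side of GY1)
#2 →J2  (only one effort-in slot at J2)
#3 →J3  (common-f at J3 fixed by 2)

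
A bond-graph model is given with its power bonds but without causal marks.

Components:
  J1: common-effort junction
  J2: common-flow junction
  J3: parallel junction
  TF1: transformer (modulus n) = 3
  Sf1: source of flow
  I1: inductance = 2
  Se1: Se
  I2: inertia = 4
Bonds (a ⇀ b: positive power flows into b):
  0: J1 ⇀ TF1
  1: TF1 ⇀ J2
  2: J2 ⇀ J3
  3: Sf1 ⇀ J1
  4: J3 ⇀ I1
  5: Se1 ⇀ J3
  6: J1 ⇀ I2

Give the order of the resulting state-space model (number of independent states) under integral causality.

2  (I1, I2 all integral)

β3 →Sf1  (source Sf1 imposes f)
β5 →J3  (Se1 fixes effort; stroke away)
β2 →J2  (J3: bond 5 brought effort, rest push out)
β4 →I1  (J3 effort already set via bond 5)
β1 →TF1  (only one flow-in slot at J2)
β0 →J1  (TF1 one-in-one-out from 1)
β6 →I2  (J1 effort already set via bond 0)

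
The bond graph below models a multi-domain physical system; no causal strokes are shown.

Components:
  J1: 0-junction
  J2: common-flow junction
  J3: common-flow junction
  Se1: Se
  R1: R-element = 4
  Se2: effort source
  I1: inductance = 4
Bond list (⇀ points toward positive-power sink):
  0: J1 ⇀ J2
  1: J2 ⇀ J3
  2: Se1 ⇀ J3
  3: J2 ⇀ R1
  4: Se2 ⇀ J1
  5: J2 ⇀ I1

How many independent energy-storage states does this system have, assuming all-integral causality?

β2 →J3  (source Se1 imposes e)
β4 →J1  (Se2 fixes effort; stroke away)
β0 →J2  (common-e at J1 fixed by 4)
β1 →J2  (closing 1-jn rule on J3)
β5 →I1  (I1: I, integral causality)
β3 →J2  (1-jn J2 has f-setter on 5)

1  (I1 all integral)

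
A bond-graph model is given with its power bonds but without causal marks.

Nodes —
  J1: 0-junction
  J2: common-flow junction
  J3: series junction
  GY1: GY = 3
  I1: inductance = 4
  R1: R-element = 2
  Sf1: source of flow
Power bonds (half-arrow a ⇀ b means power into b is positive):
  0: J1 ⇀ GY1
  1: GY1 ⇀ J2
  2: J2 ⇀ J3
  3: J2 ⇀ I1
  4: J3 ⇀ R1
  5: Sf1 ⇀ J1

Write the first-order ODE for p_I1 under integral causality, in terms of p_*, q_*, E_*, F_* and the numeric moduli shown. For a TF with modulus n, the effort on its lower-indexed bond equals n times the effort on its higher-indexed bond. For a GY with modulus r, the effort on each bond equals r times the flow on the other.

β5 stroke at Sf1  (Sf1: flow source, stroke at near end)
β0 stroke at J1  (J1 needs exactly one e-in)
β1 stroke at J2  (GY1 both-in/both-out from 0)
β3 stroke at I1  (I1 outputs flow p/I1)
β2 stroke at J2  (J2 flow already set via bond 3)
β4 stroke at J3  (J3 flow already set via bond 2)

dp_I1/dt = 3*F_Sf1 - p_I1/2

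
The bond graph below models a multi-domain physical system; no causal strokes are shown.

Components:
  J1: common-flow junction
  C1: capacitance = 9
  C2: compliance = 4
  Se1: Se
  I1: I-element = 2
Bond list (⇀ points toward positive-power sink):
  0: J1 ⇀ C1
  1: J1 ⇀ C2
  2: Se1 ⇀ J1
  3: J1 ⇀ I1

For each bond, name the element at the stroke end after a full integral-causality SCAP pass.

bond 2 →J1  (source Se1 imposes e)
bond 0 →J1  (C1: C, integral causality)
bond 1 →J1  (C2 outputs effort q/C2)
bond 3 →I1  (J1 needs exactly one f-in)

#0 stroke→J1
#1 stroke→J1
#2 stroke→J1
#3 stroke→I1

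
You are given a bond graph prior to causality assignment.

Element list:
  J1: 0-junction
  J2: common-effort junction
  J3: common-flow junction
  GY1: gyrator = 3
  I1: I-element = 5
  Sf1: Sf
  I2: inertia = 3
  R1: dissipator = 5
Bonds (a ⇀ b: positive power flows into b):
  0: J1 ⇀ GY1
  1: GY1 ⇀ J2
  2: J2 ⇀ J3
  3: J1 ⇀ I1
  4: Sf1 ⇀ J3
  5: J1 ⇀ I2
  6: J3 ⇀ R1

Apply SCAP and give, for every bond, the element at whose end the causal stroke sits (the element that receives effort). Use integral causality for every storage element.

β0 |J1
β1 |J2
β2 |J3
β3 |I1
β4 |Sf1
β5 |I2
β6 |J3

#4 |Sf1  (Sf1 fixes flow; stroke at Sf1)
#2 |J3  (J3: bond 4 brought flow, rest push out)
#6 |J3  (1-jn J3 has f-setter on 4)
#1 |J2  (J2 needs exactly one e-in)
#0 |J1  (through GY1, causality inverts; strokes same side of GY1)
#3 |I1  (J1: bond 0 brought effort, rest push out)
#5 |I2  (J1: bond 0 brought effort, rest push out)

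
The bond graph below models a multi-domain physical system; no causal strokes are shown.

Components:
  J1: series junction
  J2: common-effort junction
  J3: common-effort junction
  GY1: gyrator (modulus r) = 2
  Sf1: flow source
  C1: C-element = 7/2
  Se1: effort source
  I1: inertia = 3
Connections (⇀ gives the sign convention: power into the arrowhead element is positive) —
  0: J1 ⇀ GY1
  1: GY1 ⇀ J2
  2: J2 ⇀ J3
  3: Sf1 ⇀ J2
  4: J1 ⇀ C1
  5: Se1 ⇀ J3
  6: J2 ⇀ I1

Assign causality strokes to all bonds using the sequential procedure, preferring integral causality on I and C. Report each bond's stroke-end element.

β0 stroke→GY1
β1 stroke→GY1
β2 stroke→J2
β3 stroke→Sf1
β4 stroke→J1
β5 stroke→J3
β6 stroke→I1

β3 |Sf1  (Sf1 (Sf) sets flow on bond)
β5 |J3  (source Se1 imposes e)
β2 |J2  (0-jn J3 has e-setter on 5)
β1 |GY1  (J2: bond 2 brought effort, rest push out)
β6 |I1  (J2: bond 2 brought effort, rest push out)
β0 |GY1  (GY1 both-in/both-out from 1)
β4 |J1  (1-jn J1 has f-setter on 0)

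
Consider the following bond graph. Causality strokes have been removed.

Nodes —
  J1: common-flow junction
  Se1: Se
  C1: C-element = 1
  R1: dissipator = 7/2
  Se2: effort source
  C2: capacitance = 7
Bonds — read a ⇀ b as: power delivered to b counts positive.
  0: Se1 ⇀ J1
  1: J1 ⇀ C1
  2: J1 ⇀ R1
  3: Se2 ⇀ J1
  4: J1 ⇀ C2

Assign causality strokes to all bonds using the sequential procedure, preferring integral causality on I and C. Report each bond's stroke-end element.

β0 →J1
β1 →J1
β2 →R1
β3 →J1
β4 →J1

bond 0 →J1  (Se1 fixes effort; stroke away)
bond 3 →J1  (Se2 (Se) sets effort on bond)
bond 1 →J1  (prefer integral on C1)
bond 4 →J1  (C2 integral (e out))
bond 2 →R1  (only one flow-in slot at J1)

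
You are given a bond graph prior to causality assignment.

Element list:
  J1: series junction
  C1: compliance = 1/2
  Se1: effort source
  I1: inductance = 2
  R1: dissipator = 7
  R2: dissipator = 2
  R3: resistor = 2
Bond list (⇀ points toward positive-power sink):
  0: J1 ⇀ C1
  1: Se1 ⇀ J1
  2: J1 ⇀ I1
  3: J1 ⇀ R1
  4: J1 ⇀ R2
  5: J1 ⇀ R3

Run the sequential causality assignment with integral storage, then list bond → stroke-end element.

#0 |J1
#1 |J1
#2 |I1
#3 |J1
#4 |J1
#5 |J1

b1 stroke at J1  (source Se1 imposes e)
b0 stroke at J1  (C1 integral (e out))
b2 stroke at I1  (I1: I, integral causality)
b3 stroke at J1  (J1 flow already set via bond 2)
b4 stroke at J1  (1-jn J1 has f-setter on 2)
b5 stroke at J1  (J1: bond 2 brought flow, rest push out)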